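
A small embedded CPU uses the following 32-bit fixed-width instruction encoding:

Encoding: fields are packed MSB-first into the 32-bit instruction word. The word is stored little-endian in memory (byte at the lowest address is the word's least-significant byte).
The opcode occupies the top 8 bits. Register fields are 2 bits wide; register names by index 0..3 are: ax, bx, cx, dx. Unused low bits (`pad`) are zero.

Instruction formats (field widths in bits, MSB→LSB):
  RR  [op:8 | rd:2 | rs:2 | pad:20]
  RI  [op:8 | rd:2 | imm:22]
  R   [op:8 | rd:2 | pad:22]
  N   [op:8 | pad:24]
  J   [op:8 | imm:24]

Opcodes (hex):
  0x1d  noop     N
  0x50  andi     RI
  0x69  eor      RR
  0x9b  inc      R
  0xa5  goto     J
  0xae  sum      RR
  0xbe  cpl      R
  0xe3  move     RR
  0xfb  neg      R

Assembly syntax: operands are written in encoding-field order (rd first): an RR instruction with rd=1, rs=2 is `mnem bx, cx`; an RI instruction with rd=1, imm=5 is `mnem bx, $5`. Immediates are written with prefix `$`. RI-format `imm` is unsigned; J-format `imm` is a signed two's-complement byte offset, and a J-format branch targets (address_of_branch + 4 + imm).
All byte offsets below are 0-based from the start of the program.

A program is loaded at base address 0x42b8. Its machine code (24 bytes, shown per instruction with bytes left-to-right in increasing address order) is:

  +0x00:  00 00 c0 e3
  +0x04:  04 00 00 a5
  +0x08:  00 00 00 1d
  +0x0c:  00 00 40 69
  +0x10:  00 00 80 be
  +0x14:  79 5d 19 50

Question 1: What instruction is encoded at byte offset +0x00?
move dx, ax

[00] 00 00 c0 e3 → 0xe3c00000
  top 8b → 0xe3 → move [RR]
  rd: (w>>22)&0x3=0x3 → dx
  rs: (w>>20)&0x3=0x0 → ax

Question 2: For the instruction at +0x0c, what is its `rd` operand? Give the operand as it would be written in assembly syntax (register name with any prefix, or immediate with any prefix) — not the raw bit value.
bx

+0x0c: 00 00 40 69 ⇒ word 0x69400000 (little)
  opcode bits[31:24]=0x69: eor/RR
  rd@[23:22]=0x1 ⇒ bx
  rs@[21:20]=0x0 ⇒ ax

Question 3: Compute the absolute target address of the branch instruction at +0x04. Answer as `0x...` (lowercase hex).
off 0x04: read 04 00 00 a5 as little → 0xa5000004
  op=0xa5000004>>24=0xa5 ⇒ goto (J)
  [23:0] imm=4 = $4
  target = base 0x42b8 + off 0x04 + 4 + imm 4 = 0x42c4

0x42c4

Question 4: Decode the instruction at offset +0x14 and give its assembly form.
andi ax, $1662329

[14] 79 5d 19 50 → 0x50195d79
  opcode bits[31:24]=0x50: andi/RI
  rd@[23:22]=0x0 ⇒ ax
  imm@[21:0]=0x195d79 ⇒ $1662329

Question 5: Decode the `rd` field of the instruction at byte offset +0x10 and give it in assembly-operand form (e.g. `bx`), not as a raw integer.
cx

[10] 00 00 80 be → 0xbe800000
  op=0xbe800000>>24=0xbe ⇒ cpl (R)
  [23:22] rd=2 = cx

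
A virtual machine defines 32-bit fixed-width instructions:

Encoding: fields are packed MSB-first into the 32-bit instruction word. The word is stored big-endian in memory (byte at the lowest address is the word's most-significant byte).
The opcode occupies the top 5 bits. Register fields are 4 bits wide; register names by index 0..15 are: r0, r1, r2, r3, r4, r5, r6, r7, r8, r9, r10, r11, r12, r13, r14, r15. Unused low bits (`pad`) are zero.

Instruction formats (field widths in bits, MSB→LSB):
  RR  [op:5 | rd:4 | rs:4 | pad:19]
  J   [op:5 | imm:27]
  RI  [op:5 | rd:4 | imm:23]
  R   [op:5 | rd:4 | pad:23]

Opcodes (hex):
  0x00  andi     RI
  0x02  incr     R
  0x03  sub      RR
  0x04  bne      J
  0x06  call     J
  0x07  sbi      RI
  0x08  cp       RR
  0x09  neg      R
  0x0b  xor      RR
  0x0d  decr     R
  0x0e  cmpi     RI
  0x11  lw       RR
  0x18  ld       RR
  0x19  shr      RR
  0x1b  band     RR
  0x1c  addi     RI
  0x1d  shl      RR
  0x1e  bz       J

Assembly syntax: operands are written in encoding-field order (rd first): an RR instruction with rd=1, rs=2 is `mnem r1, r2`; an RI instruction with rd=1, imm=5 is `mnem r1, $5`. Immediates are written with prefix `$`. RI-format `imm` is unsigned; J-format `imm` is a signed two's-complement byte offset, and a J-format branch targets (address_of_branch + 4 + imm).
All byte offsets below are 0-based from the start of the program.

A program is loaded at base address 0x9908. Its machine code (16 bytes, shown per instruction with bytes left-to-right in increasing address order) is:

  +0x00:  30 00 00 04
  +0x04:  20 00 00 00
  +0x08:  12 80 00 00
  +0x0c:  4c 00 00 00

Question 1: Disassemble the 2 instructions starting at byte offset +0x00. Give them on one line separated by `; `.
call $4; bne $0

@+00  big-endian(30 00 00 04) = 0x30000004
  top 5b → 0x6 → call [J]
  imm: (w>>0)&0x7ffffff=0x4 → $4
@+04  big-endian(20 00 00 00) = 0x20000000
  top 5b → 0x4 → bne [J]
  imm: (w>>0)&0x7ffffff=0x0 → $0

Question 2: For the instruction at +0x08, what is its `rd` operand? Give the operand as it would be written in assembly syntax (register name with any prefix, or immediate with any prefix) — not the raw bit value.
r5

@+08  big-endian(12 80 00 00) = 0x12800000
  op=0x12800000>>27=0x2 ⇒ incr (R)
  rd: (w>>23)&0xf=0x5 → r5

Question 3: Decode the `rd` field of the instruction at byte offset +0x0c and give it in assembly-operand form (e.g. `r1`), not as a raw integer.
r8

@+0c  big-endian(4c 00 00 00) = 0x4c000000
  top 5b → 0x9 → neg [R]
  rd: (w>>23)&0xf=0x8 → r8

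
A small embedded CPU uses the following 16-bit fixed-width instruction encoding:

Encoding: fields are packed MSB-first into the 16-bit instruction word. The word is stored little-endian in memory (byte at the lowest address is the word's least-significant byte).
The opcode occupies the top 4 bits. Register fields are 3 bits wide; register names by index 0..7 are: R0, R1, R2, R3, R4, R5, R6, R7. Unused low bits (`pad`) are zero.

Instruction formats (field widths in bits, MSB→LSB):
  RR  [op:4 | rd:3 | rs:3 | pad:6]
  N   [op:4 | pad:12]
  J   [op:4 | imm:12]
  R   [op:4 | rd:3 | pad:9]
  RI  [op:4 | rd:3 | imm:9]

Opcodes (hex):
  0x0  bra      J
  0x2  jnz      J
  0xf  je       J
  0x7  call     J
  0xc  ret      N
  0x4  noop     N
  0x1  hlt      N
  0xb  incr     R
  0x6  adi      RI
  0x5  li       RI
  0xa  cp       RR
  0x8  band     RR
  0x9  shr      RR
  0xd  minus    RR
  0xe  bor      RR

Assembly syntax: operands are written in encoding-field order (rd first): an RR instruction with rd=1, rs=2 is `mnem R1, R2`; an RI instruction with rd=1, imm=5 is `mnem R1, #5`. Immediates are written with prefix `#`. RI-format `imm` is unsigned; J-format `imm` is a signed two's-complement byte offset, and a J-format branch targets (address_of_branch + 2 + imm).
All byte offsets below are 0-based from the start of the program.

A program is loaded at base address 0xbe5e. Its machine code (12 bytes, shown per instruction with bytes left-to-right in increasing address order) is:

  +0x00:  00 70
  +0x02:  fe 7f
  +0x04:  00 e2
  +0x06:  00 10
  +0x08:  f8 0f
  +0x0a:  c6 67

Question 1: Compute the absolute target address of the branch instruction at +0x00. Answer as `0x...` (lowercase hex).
0xbe60

[00] 00 70 → 0x7000
  op=0x7000>>12=0x7 ⇒ call (J)
  imm@[11:0]=0x0 ⇒ #0
  target = base 0xbe5e + off 0x00 + 2 + imm 0 = 0xbe60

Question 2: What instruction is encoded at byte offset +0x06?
[06] 00 10 → 0x1000
  opcode bits[15:12]=0x1: hlt/N

hlt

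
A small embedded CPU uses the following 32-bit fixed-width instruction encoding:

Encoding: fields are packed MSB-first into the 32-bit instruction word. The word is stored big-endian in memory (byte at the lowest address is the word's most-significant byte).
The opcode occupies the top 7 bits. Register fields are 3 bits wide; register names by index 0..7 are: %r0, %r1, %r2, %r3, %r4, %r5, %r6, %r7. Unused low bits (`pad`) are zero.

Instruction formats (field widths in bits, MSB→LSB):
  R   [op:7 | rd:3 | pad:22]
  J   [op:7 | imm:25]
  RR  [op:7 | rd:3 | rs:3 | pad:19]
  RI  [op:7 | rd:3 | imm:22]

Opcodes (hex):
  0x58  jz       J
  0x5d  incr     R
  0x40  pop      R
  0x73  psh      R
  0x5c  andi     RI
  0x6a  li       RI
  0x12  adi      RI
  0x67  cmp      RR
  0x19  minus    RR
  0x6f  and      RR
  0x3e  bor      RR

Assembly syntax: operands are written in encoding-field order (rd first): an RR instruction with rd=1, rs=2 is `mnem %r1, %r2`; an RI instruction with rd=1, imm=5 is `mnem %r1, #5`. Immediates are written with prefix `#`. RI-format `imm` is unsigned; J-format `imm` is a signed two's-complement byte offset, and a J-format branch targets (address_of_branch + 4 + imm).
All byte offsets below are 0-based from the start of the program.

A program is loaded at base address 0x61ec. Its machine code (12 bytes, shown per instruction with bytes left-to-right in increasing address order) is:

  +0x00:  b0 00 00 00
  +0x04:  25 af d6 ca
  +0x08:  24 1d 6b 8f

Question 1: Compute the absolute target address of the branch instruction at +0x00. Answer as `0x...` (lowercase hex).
0x61f0

@+00  big-endian(b0 00 00 00) = 0xb0000000
  op=0xb0000000>>25=0x58 ⇒ jz (J)
  [24:0] imm=0 = #0
  target = base 0x61ec + off 0x00 + 4 + imm 0 = 0x61f0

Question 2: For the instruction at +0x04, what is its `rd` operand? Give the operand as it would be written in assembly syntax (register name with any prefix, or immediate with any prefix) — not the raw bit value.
%r6

+0x04: 25 af d6 ca ⇒ word 0x25afd6ca (big)
  opcode bits[31:25]=0x12: adi/RI
  rd: (w>>22)&0x7=0x6 → %r6
  imm: (w>>0)&0x3fffff=0x2fd6ca → #3135178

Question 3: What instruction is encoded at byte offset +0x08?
adi %r0, #1928079

off 0x08: read 24 1d 6b 8f as big → 0x241d6b8f
  op=0x241d6b8f>>25=0x12 ⇒ adi (RI)
  rd@[24:22]=0x0 ⇒ %r0
  imm@[21:0]=0x1d6b8f ⇒ #1928079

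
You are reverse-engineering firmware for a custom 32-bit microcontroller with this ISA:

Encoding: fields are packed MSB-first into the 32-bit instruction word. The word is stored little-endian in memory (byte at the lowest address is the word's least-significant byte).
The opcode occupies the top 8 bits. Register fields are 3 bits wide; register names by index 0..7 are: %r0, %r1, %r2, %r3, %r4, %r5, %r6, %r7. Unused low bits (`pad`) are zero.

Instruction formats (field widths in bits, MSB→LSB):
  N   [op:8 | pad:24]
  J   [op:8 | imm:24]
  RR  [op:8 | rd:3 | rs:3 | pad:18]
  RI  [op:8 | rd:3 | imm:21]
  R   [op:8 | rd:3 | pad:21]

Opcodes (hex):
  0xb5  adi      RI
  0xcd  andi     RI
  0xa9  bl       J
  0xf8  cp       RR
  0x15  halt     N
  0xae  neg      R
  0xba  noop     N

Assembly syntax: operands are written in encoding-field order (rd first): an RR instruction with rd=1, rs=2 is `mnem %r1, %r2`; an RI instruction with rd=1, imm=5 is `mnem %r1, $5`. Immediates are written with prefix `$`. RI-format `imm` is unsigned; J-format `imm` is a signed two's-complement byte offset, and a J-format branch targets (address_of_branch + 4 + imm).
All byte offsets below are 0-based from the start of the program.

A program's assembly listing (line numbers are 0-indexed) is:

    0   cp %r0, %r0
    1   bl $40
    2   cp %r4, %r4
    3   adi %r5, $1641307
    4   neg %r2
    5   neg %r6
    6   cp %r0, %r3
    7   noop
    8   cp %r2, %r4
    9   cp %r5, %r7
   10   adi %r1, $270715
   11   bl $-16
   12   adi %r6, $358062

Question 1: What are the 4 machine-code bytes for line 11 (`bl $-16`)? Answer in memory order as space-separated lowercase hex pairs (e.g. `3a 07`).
line 11 (bl): pack op=0xa9:8|imm=-16:24 = 0xa9fffff0; little→ f0 ff ff a9

f0 ff ff a9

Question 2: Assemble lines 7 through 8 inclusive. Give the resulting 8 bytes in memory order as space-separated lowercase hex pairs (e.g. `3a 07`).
line 7 (noop): pack op=0xba:8|pad=0:24 = 0xba000000; little→ 00 00 00 ba
line 8 (cp): pack op=0xf8:8|rd=2:3|rs=4:3|pad=0:18 = 0xf8500000; little→ 00 00 50 f8

00 00 00 ba 00 00 50 f8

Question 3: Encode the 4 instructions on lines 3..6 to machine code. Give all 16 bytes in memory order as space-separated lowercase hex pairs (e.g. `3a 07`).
L3: adi op=0xb5:8|rd=5:3|imm=1641307:21 ⇒ 0xb5b90b5b ⇒ little 5b 0b b9 b5
L4: neg op=0xae:8|rd=2:3|pad=0:21 ⇒ 0xae400000 ⇒ little 00 00 40 ae
L5: neg op=0xae:8|rd=6:3|pad=0:21 ⇒ 0xaec00000 ⇒ little 00 00 c0 ae
L6: cp op=0xf8:8|rd=0:3|rs=3:3|pad=0:18 ⇒ 0xf80c0000 ⇒ little 00 00 0c f8

5b 0b b9 b5 00 00 40 ae 00 00 c0 ae 00 00 0c f8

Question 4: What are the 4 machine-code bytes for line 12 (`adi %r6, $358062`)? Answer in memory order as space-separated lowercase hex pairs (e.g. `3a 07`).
line 12 (adi): pack op=0xb5:8|rd=6:3|imm=358062:21 = 0xb5c576ae; little→ ae 76 c5 b5

ae 76 c5 b5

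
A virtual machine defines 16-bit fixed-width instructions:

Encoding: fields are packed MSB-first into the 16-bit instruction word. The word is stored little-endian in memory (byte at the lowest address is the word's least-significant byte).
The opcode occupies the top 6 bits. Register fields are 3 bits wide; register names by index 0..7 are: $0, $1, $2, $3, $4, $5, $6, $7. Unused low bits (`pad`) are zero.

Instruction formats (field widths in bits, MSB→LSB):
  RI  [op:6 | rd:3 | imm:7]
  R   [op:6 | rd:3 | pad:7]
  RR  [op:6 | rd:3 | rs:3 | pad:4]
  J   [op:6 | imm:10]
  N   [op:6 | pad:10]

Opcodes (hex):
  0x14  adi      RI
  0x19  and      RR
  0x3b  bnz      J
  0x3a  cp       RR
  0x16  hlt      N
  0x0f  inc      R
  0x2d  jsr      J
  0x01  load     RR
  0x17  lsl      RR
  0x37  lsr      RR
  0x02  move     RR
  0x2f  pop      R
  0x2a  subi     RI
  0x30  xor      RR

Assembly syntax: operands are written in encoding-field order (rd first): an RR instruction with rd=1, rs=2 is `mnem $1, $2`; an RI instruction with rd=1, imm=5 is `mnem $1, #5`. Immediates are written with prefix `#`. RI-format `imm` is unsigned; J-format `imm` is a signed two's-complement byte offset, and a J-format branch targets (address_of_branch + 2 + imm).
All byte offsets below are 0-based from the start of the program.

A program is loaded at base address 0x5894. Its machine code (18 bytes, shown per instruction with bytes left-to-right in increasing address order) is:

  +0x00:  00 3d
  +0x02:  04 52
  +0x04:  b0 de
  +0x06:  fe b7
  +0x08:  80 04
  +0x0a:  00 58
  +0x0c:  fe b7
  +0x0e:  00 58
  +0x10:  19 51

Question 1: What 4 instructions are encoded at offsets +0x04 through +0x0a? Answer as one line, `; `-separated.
lsr $5, $3; jsr #-2; load $1, $0; hlt

[04] b0 de → 0xdeb0
  opcode bits[15:10]=0x37: lsr/RR
  rd: (w>>7)&0x7=0x5 → $5
  rs: (w>>4)&0x7=0x3 → $3
[06] fe b7 → 0xb7fe
  opcode bits[15:10]=0x2d: jsr/J
  imm: (w>>0)&0x3ff=0x3fe (s10→-2) → #-2
[08] 80 04 → 0x0480
  opcode bits[15:10]=0x1: load/RR
  rd: (w>>7)&0x7=0x1 → $1
  rs: (w>>4)&0x7=0x0 → $0
[0a] 00 58 → 0x5800
  opcode bits[15:10]=0x16: hlt/N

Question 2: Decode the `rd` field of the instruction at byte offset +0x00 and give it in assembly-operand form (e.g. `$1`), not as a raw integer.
@+00  little-endian(00 3d) = 0x3d00
  op=0x3d00>>10=0xf ⇒ inc (R)
  rd: (w>>7)&0x7=0x2 → $2

$2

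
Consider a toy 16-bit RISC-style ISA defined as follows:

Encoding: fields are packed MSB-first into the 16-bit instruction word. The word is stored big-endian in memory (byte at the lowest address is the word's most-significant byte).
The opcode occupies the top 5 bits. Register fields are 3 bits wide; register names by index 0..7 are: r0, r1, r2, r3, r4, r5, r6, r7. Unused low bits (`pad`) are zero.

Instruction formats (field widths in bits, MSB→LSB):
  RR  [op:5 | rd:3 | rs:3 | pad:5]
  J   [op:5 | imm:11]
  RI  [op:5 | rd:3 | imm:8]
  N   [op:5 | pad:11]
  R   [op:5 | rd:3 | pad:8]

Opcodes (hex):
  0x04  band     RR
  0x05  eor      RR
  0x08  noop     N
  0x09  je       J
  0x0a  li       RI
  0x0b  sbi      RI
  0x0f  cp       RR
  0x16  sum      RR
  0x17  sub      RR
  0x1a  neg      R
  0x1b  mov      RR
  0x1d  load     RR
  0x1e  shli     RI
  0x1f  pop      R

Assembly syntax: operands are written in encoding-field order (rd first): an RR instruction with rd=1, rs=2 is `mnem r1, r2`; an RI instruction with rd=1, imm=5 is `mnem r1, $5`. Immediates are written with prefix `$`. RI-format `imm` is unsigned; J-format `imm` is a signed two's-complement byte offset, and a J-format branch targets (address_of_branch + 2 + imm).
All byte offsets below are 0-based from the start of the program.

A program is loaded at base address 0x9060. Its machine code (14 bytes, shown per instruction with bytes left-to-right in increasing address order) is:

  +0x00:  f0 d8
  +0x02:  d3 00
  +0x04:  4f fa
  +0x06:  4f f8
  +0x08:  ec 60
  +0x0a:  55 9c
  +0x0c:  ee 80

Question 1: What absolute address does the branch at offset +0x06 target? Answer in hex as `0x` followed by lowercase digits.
off 0x06: read 4f f8 as big → 0x4ff8
  top 5b → 0x9 → je [J]
  imm@[10:0]=0x7f8 (s11→-8) ⇒ $-8
  target = base 0x9060 + off 0x06 + 2 + imm -8 = 0x9060

0x9060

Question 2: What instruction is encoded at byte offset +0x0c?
[0c] ee 80 → 0xee80
  opcode bits[15:11]=0x1d: load/RR
  rd: (w>>8)&0x7=0x6 → r6
  rs: (w>>5)&0x7=0x4 → r4

load r6, r4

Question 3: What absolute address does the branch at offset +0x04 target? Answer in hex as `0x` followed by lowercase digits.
0x9060

off 0x04: read 4f fa as big → 0x4ffa
  op=0x4ffa>>11=0x9 ⇒ je (J)
  [10:0] imm=2042 (s11→-6) = $-6
  target = base 0x9060 + off 0x04 + 2 + imm -6 = 0x9060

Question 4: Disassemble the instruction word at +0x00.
shli r0, $216

[00] f0 d8 → 0xf0d8
  top 5b → 0x1e → shli [RI]
  [10:8] rd=0 = r0
  [7:0] imm=216 = $216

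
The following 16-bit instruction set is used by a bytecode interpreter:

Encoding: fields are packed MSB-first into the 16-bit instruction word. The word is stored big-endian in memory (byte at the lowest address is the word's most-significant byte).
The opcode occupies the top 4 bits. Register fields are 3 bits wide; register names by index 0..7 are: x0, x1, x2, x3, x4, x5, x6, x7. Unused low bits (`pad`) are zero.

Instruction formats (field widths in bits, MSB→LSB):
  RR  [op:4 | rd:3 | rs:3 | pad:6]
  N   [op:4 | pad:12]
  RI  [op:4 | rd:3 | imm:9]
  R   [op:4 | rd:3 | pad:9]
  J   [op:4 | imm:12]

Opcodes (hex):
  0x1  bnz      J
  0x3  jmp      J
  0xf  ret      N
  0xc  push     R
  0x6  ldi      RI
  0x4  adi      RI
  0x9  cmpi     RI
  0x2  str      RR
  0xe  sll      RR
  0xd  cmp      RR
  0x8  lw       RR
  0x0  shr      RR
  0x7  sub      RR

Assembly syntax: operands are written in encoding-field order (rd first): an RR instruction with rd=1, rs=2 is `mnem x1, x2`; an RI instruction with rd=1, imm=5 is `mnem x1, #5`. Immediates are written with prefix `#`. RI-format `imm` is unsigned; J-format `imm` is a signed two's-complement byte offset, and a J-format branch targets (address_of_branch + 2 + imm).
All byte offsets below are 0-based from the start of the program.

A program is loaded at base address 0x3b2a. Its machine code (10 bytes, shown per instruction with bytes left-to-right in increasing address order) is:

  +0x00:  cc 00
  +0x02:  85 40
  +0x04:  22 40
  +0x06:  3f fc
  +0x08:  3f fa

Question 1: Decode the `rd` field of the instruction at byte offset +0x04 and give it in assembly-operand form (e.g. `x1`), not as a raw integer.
[04] 22 40 → 0x2240
  opcode bits[15:12]=0x2: str/RR
  [11:9] rd=1 = x1
  [8:6] rs=1 = x1

x1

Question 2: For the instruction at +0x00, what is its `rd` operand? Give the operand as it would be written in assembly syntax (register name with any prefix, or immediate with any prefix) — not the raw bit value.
[00] cc 00 → 0xcc00
  opcode bits[15:12]=0xc: push/R
  rd@[11:9]=0x6 ⇒ x6

x6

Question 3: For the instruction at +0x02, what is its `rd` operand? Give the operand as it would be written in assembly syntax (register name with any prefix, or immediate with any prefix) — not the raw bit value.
x2

off 0x02: read 85 40 as big → 0x8540
  opcode bits[15:12]=0x8: lw/RR
  [11:9] rd=2 = x2
  [8:6] rs=5 = x5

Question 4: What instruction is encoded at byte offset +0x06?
jmp #-4

[06] 3f fc → 0x3ffc
  top 4b → 0x3 → jmp [J]
  [11:0] imm=4092 (s12→-4) = #-4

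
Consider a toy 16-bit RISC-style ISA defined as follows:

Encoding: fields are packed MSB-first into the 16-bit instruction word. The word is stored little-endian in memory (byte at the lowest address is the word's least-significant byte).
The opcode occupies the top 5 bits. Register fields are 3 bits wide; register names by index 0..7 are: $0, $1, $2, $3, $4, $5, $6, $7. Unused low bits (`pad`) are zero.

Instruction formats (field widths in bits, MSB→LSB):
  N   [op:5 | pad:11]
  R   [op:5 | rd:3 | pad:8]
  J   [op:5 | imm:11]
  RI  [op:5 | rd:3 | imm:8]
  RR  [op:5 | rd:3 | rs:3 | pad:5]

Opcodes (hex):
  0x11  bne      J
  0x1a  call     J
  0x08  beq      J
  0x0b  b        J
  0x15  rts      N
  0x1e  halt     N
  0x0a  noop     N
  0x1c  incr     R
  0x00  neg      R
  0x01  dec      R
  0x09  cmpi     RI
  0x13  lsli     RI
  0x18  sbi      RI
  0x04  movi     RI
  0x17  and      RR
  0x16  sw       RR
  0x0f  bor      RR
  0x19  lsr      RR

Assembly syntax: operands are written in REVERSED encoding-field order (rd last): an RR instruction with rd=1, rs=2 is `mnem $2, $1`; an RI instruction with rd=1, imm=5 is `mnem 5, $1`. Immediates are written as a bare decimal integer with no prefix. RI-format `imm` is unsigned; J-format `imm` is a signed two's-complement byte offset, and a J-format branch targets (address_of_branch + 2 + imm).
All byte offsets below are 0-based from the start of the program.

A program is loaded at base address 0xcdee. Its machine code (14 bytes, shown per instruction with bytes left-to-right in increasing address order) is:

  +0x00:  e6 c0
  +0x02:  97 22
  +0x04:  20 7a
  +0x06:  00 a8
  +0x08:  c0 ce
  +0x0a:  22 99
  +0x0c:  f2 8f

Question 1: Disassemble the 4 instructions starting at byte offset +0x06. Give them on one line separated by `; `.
rts; lsr $6, $6; lsli 34, $1; bne -14

[06] 00 a8 → 0xa800
  opcode bits[15:11]=0x15: rts/N
[08] c0 ce → 0xcec0
  opcode bits[15:11]=0x19: lsr/RR
  [10:8] rd=6 = $6
  [7:5] rs=6 = $6
[0a] 22 99 → 0x9922
  opcode bits[15:11]=0x13: lsli/RI
  [10:8] rd=1 = $1
  [7:0] imm=34 = 34
[0c] f2 8f → 0x8ff2
  opcode bits[15:11]=0x11: bne/J
  [10:0] imm=2034 (s11→-14) = -14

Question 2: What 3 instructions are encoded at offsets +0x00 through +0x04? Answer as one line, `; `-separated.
[00] e6 c0 → 0xc0e6
  op=0xc0e6>>11=0x18 ⇒ sbi (RI)
  rd: (w>>8)&0x7=0x0 → $0
  imm: (w>>0)&0xff=0xe6 → 230
[02] 97 22 → 0x2297
  op=0x2297>>11=0x4 ⇒ movi (RI)
  rd: (w>>8)&0x7=0x2 → $2
  imm: (w>>0)&0xff=0x97 → 151
[04] 20 7a → 0x7a20
  op=0x7a20>>11=0xf ⇒ bor (RR)
  rd: (w>>8)&0x7=0x2 → $2
  rs: (w>>5)&0x7=0x1 → $1

sbi 230, $0; movi 151, $2; bor $1, $2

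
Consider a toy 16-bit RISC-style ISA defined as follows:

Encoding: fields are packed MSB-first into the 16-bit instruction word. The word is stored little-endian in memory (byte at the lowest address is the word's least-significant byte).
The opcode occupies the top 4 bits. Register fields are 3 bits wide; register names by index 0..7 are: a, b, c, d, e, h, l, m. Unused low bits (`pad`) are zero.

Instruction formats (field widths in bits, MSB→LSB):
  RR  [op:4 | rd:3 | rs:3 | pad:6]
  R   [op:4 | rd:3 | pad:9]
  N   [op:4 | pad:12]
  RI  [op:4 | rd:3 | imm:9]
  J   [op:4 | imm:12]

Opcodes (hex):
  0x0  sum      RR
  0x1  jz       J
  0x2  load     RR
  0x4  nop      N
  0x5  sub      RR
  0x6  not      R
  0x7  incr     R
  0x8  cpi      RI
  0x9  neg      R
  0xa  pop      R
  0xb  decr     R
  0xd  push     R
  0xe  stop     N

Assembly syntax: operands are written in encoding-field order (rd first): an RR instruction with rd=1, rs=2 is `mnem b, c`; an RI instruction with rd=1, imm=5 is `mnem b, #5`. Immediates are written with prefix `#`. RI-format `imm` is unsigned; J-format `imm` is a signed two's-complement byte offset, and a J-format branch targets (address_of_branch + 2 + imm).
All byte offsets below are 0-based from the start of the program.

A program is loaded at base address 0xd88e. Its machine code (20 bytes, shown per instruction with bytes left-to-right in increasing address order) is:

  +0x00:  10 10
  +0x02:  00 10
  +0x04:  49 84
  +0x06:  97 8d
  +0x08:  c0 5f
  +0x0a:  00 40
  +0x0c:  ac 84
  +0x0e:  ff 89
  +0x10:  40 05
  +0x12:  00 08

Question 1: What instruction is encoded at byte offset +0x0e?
cpi e, #511

[0e] ff 89 → 0x89ff
  top 4b → 0x8 → cpi [RI]
  [11:9] rd=4 = e
  [8:0] imm=511 = #511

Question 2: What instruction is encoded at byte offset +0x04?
@+04  little-endian(49 84) = 0x8449
  op=0x8449>>12=0x8 ⇒ cpi (RI)
  rd: (w>>9)&0x7=0x2 → c
  imm: (w>>0)&0x1ff=0x49 → #73

cpi c, #73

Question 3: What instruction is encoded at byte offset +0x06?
[06] 97 8d → 0x8d97
  op=0x8d97>>12=0x8 ⇒ cpi (RI)
  rd: (w>>9)&0x7=0x6 → l
  imm: (w>>0)&0x1ff=0x197 → #407

cpi l, #407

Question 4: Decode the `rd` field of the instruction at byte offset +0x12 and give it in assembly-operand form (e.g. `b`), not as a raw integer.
+0x12: 00 08 ⇒ word 0x0800 (little)
  op=0x0800>>12=0x0 ⇒ sum (RR)
  rd@[11:9]=0x4 ⇒ e
  rs@[8:6]=0x0 ⇒ a

e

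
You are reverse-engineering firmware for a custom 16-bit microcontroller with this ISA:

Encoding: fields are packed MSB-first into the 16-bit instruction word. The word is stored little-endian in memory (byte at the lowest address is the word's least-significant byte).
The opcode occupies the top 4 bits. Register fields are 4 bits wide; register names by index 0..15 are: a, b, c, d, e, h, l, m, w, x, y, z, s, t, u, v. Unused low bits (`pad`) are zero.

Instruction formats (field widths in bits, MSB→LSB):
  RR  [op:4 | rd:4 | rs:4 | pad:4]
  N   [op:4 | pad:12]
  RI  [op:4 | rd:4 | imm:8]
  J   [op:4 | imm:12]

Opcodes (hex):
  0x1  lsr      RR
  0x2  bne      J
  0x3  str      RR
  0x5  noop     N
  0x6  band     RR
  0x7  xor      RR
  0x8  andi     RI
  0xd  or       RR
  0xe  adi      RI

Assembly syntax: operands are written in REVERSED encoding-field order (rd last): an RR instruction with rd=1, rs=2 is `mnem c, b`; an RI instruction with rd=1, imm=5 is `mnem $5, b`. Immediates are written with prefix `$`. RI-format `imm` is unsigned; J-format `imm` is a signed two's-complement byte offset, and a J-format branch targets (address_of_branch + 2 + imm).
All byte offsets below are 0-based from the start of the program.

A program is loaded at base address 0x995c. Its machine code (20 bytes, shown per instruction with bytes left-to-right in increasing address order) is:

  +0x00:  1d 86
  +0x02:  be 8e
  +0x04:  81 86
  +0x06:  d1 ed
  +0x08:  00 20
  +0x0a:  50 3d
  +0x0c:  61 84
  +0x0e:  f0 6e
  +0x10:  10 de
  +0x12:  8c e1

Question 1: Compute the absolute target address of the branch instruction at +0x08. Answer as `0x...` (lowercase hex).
0x9966

@+08  little-endian(00 20) = 0x2000
  op=0x2000>>12=0x2 ⇒ bne (J)
  [11:0] imm=0 = $0
  target = base 0x995c + off 0x08 + 2 + imm 0 = 0x9966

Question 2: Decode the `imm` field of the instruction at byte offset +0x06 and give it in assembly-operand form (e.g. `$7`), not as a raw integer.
+0x06: d1 ed ⇒ word 0xedd1 (little)
  op=0xedd1>>12=0xe ⇒ adi (RI)
  rd@[11:8]=0xd ⇒ t
  imm@[7:0]=0xd1 ⇒ $209

$209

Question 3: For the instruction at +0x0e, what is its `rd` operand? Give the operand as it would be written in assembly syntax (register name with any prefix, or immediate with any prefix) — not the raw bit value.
@+0e  little-endian(f0 6e) = 0x6ef0
  op=0x6ef0>>12=0x6 ⇒ band (RR)
  [11:8] rd=14 = u
  [7:4] rs=15 = v

u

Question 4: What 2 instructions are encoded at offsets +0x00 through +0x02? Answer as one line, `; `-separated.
@+00  little-endian(1d 86) = 0x861d
  top 4b → 0x8 → andi [RI]
  rd@[11:8]=0x6 ⇒ l
  imm@[7:0]=0x1d ⇒ $29
@+02  little-endian(be 8e) = 0x8ebe
  top 4b → 0x8 → andi [RI]
  rd@[11:8]=0xe ⇒ u
  imm@[7:0]=0xbe ⇒ $190

andi $29, l; andi $190, u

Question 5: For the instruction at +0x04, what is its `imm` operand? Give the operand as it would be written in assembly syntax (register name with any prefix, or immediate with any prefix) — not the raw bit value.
$129

off 0x04: read 81 86 as little → 0x8681
  top 4b → 0x8 → andi [RI]
  rd: (w>>8)&0xf=0x6 → l
  imm: (w>>0)&0xff=0x81 → $129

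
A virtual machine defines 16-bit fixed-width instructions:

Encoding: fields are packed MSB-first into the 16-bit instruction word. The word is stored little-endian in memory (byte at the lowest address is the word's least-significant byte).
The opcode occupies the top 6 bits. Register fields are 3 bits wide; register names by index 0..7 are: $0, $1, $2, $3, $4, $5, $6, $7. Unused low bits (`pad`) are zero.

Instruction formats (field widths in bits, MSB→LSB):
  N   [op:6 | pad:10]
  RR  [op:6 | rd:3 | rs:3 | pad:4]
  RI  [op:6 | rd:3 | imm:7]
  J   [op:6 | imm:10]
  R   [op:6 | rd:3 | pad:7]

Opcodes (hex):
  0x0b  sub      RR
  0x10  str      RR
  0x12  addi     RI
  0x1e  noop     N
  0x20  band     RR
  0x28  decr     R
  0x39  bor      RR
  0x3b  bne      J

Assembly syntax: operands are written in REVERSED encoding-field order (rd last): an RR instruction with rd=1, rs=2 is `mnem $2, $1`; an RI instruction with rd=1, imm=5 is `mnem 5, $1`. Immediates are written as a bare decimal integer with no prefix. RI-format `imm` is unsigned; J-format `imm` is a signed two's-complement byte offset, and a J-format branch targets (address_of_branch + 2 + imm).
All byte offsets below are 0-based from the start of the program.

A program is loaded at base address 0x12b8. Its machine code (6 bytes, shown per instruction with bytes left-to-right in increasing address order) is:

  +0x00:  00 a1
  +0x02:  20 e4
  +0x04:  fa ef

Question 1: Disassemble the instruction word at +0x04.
[04] fa ef → 0xeffa
  opcode bits[15:10]=0x3b: bne/J
  imm@[9:0]=0x3fa (s10→-6) ⇒ -6

bne -6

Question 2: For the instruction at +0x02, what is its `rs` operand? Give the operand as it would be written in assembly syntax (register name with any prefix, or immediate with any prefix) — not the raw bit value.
$2

off 0x02: read 20 e4 as little → 0xe420
  op=0xe420>>10=0x39 ⇒ bor (RR)
  rd@[9:7]=0x0 ⇒ $0
  rs@[6:4]=0x2 ⇒ $2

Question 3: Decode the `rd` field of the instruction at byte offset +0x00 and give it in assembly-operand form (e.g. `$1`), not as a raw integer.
[00] 00 a1 → 0xa100
  top 6b → 0x28 → decr [R]
  [9:7] rd=2 = $2

$2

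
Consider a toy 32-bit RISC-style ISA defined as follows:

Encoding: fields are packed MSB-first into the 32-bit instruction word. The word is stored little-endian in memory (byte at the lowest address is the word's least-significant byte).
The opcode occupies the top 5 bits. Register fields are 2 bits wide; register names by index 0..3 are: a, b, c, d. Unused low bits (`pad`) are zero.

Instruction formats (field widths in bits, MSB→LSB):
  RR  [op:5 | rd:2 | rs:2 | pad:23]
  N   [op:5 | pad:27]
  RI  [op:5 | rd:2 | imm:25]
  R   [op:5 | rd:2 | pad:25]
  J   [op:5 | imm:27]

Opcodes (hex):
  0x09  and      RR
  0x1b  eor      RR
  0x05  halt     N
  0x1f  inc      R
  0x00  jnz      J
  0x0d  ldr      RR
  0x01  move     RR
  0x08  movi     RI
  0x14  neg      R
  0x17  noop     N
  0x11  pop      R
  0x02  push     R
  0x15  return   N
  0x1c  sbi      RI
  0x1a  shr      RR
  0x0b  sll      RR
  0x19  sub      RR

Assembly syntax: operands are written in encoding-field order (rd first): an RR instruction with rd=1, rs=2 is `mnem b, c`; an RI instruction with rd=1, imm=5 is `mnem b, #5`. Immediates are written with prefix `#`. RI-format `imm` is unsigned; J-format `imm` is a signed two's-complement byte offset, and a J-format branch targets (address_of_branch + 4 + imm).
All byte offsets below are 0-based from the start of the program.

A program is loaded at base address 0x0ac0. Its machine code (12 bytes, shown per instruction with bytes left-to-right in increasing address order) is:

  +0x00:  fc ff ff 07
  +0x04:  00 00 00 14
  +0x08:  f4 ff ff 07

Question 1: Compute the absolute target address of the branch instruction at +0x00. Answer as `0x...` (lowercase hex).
0x0ac0

@+00  little-endian(fc ff ff 07) = 0x07fffffc
  opcode bits[31:27]=0x0: jnz/J
  imm@[26:0]=0x7fffffc (s27→-4) ⇒ #-4
  target = base 0x0ac0 + off 0x00 + 4 + imm -4 = 0x0ac0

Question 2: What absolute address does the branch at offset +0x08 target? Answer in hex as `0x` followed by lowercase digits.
0x0ac0

[08] f4 ff ff 07 → 0x07fffff4
  top 5b → 0x0 → jnz [J]
  imm: (w>>0)&0x7ffffff=0x7fffff4 (s27→-12) → #-12
  target = base 0x0ac0 + off 0x08 + 4 + imm -12 = 0x0ac0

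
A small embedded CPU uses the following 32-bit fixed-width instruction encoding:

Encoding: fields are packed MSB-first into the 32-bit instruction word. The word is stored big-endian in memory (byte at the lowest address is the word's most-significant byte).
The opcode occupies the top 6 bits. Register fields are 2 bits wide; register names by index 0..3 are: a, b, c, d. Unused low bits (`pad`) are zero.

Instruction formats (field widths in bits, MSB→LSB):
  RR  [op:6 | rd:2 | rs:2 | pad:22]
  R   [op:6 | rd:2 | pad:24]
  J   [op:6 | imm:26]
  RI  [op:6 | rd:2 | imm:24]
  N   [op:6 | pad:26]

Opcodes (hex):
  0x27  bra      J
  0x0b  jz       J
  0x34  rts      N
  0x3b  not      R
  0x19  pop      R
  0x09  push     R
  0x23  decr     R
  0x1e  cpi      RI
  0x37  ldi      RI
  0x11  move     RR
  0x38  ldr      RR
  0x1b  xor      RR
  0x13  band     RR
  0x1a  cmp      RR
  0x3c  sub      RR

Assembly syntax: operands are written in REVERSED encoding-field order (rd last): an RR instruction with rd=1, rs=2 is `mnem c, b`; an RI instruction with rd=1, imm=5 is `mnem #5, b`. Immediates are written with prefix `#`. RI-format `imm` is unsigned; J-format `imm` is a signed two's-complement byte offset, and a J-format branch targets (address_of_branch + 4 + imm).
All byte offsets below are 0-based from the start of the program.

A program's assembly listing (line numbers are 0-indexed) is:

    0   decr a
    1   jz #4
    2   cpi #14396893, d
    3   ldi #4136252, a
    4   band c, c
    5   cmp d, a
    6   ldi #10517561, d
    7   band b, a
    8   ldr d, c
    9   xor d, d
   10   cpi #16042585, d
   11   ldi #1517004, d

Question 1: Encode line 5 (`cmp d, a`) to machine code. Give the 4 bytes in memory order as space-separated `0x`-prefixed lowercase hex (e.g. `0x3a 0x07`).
0x68 0xc0 0x00 0x00

L5: cmp op=0x1a:6|rd=0:2|rs=3:2|pad=0:22 ⇒ 0x68c00000 ⇒ big 68 c0 00 00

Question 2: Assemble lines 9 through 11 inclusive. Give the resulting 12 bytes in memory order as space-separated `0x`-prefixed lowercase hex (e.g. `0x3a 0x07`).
L9: xor op=0x1b:6|rd=3:2|rs=3:2|pad=0:22 ⇒ 0x6fc00000 ⇒ big 6f c0 00 00
L10: cpi op=0x1e:6|rd=3:2|imm=16042585:24 ⇒ 0x7bf4ca59 ⇒ big 7b f4 ca 59
L11: ldi op=0x37:6|rd=3:2|imm=1517004:24 ⇒ 0xdf1725cc ⇒ big df 17 25 cc

0x6f 0xc0 0x00 0x00 0x7b 0xf4 0xca 0x59 0xdf 0x17 0x25 0xcc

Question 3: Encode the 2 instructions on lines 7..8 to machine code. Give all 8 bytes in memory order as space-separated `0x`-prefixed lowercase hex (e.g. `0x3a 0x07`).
0x4c 0x40 0x00 0x00 0xe2 0xc0 0x00 0x00

L7: band op=0x13:6|rd=0:2|rs=1:2|pad=0:22 ⇒ 0x4c400000 ⇒ big 4c 40 00 00
L8: ldr op=0x38:6|rd=2:2|rs=3:2|pad=0:22 ⇒ 0xe2c00000 ⇒ big e2 c0 00 00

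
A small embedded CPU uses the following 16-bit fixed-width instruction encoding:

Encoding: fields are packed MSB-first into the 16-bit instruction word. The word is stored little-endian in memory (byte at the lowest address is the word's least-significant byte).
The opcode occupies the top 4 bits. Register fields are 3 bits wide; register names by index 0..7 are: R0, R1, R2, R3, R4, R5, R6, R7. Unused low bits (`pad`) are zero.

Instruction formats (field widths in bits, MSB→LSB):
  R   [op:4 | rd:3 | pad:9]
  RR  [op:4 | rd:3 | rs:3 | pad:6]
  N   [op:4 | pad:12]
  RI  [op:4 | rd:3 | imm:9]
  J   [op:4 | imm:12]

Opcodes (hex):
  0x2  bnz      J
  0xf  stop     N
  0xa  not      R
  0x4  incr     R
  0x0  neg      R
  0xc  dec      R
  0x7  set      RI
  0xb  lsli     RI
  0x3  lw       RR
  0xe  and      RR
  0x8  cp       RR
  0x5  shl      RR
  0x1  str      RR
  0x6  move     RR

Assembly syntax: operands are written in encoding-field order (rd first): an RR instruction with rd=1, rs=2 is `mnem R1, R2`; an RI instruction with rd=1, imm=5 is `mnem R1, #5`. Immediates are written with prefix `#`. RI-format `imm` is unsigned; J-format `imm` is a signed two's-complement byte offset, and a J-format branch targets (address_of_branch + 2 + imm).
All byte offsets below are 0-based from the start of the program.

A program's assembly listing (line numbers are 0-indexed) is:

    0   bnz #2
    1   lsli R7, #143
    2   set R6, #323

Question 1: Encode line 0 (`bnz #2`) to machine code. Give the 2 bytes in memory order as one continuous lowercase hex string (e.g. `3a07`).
L0: bnz op=0x2:4|imm=2:12 ⇒ 0x2002 ⇒ little 02 20

0220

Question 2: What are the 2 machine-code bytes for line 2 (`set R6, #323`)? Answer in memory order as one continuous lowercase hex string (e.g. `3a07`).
L2: set op=0x7:4|rd=6:3|imm=323:9 ⇒ 0x7d43 ⇒ little 43 7d

437d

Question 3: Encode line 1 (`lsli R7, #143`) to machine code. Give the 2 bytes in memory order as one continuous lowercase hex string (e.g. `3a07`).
L1: lsli op=0xb:4|rd=7:3|imm=143:9 ⇒ 0xbe8f ⇒ little 8f be

8fbe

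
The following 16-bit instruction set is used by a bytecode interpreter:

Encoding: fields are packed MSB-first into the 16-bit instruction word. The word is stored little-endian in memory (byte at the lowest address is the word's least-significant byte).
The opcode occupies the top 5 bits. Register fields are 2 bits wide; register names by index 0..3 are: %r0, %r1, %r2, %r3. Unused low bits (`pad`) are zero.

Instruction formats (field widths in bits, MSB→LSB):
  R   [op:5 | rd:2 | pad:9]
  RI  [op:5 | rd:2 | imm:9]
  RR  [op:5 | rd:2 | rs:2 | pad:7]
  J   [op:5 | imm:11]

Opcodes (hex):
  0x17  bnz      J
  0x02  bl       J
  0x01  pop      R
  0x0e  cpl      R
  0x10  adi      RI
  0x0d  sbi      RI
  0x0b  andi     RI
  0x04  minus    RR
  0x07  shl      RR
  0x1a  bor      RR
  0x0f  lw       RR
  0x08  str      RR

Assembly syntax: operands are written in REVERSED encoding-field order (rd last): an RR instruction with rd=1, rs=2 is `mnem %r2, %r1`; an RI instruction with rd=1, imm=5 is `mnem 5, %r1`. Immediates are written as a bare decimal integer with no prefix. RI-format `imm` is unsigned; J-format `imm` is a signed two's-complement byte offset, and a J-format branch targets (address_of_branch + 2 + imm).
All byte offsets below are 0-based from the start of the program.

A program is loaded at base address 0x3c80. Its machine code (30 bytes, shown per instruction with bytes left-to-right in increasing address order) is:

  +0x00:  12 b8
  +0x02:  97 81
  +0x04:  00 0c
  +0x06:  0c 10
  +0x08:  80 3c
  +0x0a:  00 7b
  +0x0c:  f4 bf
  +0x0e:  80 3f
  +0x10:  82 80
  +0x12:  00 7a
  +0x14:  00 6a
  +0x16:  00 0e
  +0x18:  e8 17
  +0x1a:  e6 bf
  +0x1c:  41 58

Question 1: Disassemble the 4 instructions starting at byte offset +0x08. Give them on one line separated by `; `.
@+08  little-endian(80 3c) = 0x3c80
  top 5b → 0x7 → shl [RR]
  rd@[10:9]=0x2 ⇒ %r2
  rs@[8:7]=0x1 ⇒ %r1
@+0a  little-endian(00 7b) = 0x7b00
  top 5b → 0xf → lw [RR]
  rd@[10:9]=0x1 ⇒ %r1
  rs@[8:7]=0x2 ⇒ %r2
@+0c  little-endian(f4 bf) = 0xbff4
  top 5b → 0x17 → bnz [J]
  imm@[10:0]=0x7f4 (s11→-12) ⇒ -12
@+0e  little-endian(80 3f) = 0x3f80
  top 5b → 0x7 → shl [RR]
  rd@[10:9]=0x3 ⇒ %r3
  rs@[8:7]=0x3 ⇒ %r3

shl %r1, %r2; lw %r2, %r1; bnz -12; shl %r3, %r3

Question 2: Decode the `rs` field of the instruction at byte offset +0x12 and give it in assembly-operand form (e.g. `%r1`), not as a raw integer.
%r0

[12] 00 7a → 0x7a00
  opcode bits[15:11]=0xf: lw/RR
  [10:9] rd=1 = %r1
  [8:7] rs=0 = %r0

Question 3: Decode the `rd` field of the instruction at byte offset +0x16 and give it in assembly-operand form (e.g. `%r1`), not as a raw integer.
[16] 00 0e → 0x0e00
  op=0x0e00>>11=0x1 ⇒ pop (R)
  rd@[10:9]=0x3 ⇒ %r3

%r3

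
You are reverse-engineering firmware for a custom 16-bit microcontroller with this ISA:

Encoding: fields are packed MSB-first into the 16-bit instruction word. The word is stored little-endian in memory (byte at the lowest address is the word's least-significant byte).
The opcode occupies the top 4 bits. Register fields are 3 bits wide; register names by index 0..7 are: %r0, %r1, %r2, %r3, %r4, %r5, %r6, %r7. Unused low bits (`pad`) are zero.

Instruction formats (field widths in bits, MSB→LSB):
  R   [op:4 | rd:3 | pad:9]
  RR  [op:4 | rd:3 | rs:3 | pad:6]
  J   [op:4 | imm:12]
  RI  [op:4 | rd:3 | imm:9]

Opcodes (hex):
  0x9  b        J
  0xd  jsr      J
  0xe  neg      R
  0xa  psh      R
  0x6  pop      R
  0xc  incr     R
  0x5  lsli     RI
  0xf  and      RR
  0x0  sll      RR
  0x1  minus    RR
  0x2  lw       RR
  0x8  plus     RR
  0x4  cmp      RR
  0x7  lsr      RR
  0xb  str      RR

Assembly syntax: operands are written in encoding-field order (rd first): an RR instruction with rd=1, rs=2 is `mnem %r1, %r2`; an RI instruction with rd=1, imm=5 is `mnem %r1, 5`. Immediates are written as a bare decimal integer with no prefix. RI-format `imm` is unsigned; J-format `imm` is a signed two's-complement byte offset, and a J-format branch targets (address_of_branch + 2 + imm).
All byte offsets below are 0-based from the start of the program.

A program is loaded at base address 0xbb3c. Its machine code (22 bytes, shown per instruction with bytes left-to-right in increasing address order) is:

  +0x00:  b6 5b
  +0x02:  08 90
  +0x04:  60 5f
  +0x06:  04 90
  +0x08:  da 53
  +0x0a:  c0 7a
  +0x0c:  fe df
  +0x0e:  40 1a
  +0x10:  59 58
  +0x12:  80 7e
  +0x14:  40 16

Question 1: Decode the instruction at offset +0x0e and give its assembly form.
minus %r5, %r1

off 0x0e: read 40 1a as little → 0x1a40
  op=0x1a40>>12=0x1 ⇒ minus (RR)
  [11:9] rd=5 = %r5
  [8:6] rs=1 = %r1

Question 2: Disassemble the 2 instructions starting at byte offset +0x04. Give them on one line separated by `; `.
off 0x04: read 60 5f as little → 0x5f60
  op=0x5f60>>12=0x5 ⇒ lsli (RI)
  rd@[11:9]=0x7 ⇒ %r7
  imm@[8:0]=0x160 ⇒ 352
off 0x06: read 04 90 as little → 0x9004
  op=0x9004>>12=0x9 ⇒ b (J)
  imm@[11:0]=0x4 ⇒ 4

lsli %r7, 352; b 4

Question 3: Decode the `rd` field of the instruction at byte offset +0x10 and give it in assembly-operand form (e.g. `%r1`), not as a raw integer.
%r4

off 0x10: read 59 58 as little → 0x5859
  top 4b → 0x5 → lsli [RI]
  [11:9] rd=4 = %r4
  [8:0] imm=89 = 89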